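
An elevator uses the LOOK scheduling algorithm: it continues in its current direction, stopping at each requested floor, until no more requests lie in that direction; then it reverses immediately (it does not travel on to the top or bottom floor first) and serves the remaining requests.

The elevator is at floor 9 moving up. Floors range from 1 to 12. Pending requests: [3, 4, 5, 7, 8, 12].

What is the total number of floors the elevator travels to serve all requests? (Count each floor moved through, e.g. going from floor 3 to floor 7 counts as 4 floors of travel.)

Start at floor 9 moving up, LOOK stop order: [12, 8, 7, 5, 4, 3]
  9 → 12: |12-9| = 3, total = 3
  12 → 8: |8-12| = 4, total = 7
  8 → 7: |7-8| = 1, total = 8
  7 → 5: |5-7| = 2, total = 10
  5 → 4: |4-5| = 1, total = 11
  4 → 3: |3-4| = 1, total = 12

Answer: 12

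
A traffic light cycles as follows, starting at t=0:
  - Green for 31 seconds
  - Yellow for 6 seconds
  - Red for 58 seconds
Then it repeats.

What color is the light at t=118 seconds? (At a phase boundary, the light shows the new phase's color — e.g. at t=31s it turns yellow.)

Answer: green

Derivation:
Cycle length = 31 + 6 + 58 = 95s
t = 118, phase_t = 118 mod 95 = 23
23 < 31 (green end) → GREEN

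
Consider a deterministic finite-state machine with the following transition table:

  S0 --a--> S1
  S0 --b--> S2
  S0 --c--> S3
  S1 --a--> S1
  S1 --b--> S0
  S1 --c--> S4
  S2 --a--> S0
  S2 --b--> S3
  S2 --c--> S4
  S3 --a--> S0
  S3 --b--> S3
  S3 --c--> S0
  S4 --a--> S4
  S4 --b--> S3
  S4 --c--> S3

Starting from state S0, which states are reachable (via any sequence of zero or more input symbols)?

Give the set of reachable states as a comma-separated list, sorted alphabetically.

BFS from S0:
  visit S0: S0--a-->S1 (new), S0--b-->S2 (new), S0--c-->S3 (new)
  visit S1: S1--a-->S1 (seen), S1--b-->S0 (seen), S1--c-->S4 (new)
  visit S2: S2--a-->S0 (seen), S2--b-->S3 (seen), S2--c-->S4 (seen)
  visit S3: S3--a-->S0 (seen), S3--b-->S3 (seen), S3--c-->S0 (seen)
  visit S4: S4--a-->S4 (seen), S4--b-->S3 (seen), S4--c-->S3 (seen)

Answer: S0, S1, S2, S3, S4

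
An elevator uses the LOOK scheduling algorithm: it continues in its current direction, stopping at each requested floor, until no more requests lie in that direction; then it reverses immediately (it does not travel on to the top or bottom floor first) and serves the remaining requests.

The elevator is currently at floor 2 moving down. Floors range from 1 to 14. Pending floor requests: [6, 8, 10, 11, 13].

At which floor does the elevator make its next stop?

Answer: 6

Derivation:
Current floor: 2, direction: down
Requests above: [6, 8, 10, 11, 13]
Requests below: []
Moving down but no requests below → reverse; nearest above is min([6, 8, 10, 11, 13]) = 6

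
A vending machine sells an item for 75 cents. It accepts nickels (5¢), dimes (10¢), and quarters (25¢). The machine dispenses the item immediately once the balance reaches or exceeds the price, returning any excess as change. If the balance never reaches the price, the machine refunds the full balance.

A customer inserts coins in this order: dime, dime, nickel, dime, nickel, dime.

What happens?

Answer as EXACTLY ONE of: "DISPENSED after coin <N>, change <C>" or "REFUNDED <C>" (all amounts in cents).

Answer: REFUNDED 50

Derivation:
Price: 75¢
Coin 1 (dime, 10¢): balance = 10¢
Coin 2 (dime, 10¢): balance = 20¢
Coin 3 (nickel, 5¢): balance = 25¢
Coin 4 (dime, 10¢): balance = 35¢
Coin 5 (nickel, 5¢): balance = 40¢
Coin 6 (dime, 10¢): balance = 50¢
All coins inserted, balance 50¢ < price 75¢ → REFUND 50¢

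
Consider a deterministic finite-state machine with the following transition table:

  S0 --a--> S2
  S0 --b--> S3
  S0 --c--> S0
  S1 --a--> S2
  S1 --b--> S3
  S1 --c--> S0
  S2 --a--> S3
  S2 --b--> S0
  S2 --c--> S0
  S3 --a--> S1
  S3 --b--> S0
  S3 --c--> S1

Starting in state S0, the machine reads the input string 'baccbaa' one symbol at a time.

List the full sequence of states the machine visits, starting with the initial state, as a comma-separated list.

Answer: S0, S3, S1, S0, S0, S3, S1, S2

Derivation:
Start: S0
  read 'b': S0 --b--> S3
  read 'a': S3 --a--> S1
  read 'c': S1 --c--> S0
  read 'c': S0 --c--> S0
  read 'b': S0 --b--> S3
  read 'a': S3 --a--> S1
  read 'a': S1 --a--> S2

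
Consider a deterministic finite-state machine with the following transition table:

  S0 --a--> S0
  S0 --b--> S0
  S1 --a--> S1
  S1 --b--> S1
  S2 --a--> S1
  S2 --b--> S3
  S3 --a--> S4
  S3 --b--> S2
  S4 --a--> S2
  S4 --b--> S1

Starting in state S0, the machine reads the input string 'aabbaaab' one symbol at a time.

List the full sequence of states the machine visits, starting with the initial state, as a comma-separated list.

Start: S0
  read 'a': S0 --a--> S0
  read 'a': S0 --a--> S0
  read 'b': S0 --b--> S0
  read 'b': S0 --b--> S0
  read 'a': S0 --a--> S0
  read 'a': S0 --a--> S0
  read 'a': S0 --a--> S0
  read 'b': S0 --b--> S0

Answer: S0, S0, S0, S0, S0, S0, S0, S0, S0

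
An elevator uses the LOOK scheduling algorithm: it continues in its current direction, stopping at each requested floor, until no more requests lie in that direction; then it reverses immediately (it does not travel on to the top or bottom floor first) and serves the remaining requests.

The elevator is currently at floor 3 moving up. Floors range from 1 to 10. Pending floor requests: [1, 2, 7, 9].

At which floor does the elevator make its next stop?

Current floor: 3, direction: up
Requests above: [7, 9]
Requests below: [1, 2]
Moving up and requests lie above → nearest above is min([7, 9]) = 7

Answer: 7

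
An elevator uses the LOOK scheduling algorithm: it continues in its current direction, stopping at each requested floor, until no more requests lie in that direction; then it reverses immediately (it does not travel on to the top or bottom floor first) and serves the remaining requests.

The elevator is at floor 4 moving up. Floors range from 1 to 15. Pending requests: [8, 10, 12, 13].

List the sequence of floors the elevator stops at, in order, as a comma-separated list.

Answer: 8, 10, 12, 13

Derivation:
Current: 4, moving UP
Serve above first (ascending): [8, 10, 12, 13]
Then reverse, serve below (descending): []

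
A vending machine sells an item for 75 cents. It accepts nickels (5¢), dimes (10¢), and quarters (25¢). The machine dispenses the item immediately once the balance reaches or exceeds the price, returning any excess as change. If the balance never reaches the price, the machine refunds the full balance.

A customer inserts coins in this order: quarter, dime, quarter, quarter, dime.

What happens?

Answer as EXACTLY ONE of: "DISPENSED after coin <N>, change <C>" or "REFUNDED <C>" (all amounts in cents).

Answer: DISPENSED after coin 4, change 10

Derivation:
Price: 75¢
Coin 1 (quarter, 25¢): balance = 25¢
Coin 2 (dime, 10¢): balance = 35¢
Coin 3 (quarter, 25¢): balance = 60¢
Coin 4 (quarter, 25¢): balance = 85¢
  → balance >= price → DISPENSE, change = 85 - 75 = 10¢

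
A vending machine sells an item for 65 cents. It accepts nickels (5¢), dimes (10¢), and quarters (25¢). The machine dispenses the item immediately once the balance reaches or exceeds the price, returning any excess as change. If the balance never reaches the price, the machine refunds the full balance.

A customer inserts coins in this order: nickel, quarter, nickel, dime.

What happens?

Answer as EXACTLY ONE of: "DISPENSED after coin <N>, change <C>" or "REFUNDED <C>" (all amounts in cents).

Answer: REFUNDED 45

Derivation:
Price: 65¢
Coin 1 (nickel, 5¢): balance = 5¢
Coin 2 (quarter, 25¢): balance = 30¢
Coin 3 (nickel, 5¢): balance = 35¢
Coin 4 (dime, 10¢): balance = 45¢
All coins inserted, balance 45¢ < price 65¢ → REFUND 45¢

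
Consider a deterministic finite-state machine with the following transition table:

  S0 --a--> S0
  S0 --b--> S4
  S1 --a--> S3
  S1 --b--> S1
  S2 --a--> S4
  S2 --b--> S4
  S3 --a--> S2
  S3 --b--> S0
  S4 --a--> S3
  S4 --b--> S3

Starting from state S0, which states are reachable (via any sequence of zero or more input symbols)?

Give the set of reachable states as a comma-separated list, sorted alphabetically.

BFS from S0:
  visit S0: S0--a-->S0 (seen), S0--b-->S4 (new)
  visit S4: S4--a-->S3 (new), S4--b-->S3 (seen)
  visit S3: S3--a-->S2 (new), S3--b-->S0 (seen)
  visit S2: S2--a-->S4 (seen), S2--b-->S4 (seen)

Answer: S0, S2, S3, S4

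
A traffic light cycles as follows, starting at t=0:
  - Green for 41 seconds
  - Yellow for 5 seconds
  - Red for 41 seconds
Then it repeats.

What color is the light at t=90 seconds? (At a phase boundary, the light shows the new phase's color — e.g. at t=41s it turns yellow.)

Answer: green

Derivation:
Cycle length = 41 + 5 + 41 = 87s
t = 90, phase_t = 90 mod 87 = 3
3 < 41 (green end) → GREEN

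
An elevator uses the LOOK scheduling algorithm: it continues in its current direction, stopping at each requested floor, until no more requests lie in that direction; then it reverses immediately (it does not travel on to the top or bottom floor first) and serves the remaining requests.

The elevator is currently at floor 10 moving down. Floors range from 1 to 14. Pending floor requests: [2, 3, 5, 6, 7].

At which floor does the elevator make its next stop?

Answer: 7

Derivation:
Current floor: 10, direction: down
Requests above: []
Requests below: [2, 3, 5, 6, 7]
Moving down and requests lie below → nearest below is max([2, 3, 5, 6, 7]) = 7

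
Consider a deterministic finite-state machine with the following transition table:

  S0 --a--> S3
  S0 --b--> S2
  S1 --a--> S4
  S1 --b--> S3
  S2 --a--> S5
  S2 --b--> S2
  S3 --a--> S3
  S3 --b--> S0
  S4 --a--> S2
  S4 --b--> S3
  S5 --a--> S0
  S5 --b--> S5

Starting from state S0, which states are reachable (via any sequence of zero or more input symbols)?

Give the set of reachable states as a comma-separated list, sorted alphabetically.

Answer: S0, S2, S3, S5

Derivation:
BFS from S0:
  visit S0: S0--a-->S3 (new), S0--b-->S2 (new)
  visit S3: S3--a-->S3 (seen), S3--b-->S0 (seen)
  visit S2: S2--a-->S5 (new), S2--b-->S2 (seen)
  visit S5: S5--a-->S0 (seen), S5--b-->S5 (seen)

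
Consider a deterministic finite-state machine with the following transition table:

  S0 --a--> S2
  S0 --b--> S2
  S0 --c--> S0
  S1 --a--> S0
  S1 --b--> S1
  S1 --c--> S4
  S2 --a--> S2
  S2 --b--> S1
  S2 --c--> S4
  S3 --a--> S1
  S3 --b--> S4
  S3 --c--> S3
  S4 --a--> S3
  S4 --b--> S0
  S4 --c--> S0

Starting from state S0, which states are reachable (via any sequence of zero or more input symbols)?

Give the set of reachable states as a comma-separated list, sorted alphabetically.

Answer: S0, S1, S2, S3, S4

Derivation:
BFS from S0:
  visit S0: S0--a-->S2 (new), S0--b-->S2 (seen), S0--c-->S0 (seen)
  visit S2: S2--a-->S2 (seen), S2--b-->S1 (new), S2--c-->S4 (new)
  visit S1: S1--a-->S0 (seen), S1--b-->S1 (seen), S1--c-->S4 (seen)
  visit S4: S4--a-->S3 (new), S4--b-->S0 (seen), S4--c-->S0 (seen)
  visit S3: S3--a-->S1 (seen), S3--b-->S4 (seen), S3--c-->S3 (seen)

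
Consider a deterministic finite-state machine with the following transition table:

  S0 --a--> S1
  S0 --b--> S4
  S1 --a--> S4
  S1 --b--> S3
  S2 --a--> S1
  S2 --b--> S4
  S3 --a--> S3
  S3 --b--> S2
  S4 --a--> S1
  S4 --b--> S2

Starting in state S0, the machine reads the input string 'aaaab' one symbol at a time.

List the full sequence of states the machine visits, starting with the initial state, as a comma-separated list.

Start: S0
  read 'a': S0 --a--> S1
  read 'a': S1 --a--> S4
  read 'a': S4 --a--> S1
  read 'a': S1 --a--> S4
  read 'b': S4 --b--> S2

Answer: S0, S1, S4, S1, S4, S2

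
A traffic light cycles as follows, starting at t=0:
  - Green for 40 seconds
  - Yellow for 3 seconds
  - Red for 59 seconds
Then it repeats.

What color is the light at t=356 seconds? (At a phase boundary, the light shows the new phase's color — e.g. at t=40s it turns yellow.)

Answer: red

Derivation:
Cycle length = 40 + 3 + 59 = 102s
t = 356, phase_t = 356 mod 102 = 50
50 >= 43 → RED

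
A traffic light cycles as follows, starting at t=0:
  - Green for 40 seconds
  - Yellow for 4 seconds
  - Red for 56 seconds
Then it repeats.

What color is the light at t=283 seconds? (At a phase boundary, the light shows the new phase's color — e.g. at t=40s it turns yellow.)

Cycle length = 40 + 4 + 56 = 100s
t = 283, phase_t = 283 mod 100 = 83
83 >= 44 → RED

Answer: red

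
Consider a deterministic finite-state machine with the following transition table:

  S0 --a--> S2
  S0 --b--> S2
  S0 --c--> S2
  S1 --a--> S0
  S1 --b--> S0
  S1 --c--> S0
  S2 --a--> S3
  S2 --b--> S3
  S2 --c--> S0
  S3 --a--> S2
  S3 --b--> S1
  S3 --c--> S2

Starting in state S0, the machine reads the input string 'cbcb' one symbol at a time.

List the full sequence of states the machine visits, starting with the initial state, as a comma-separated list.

Start: S0
  read 'c': S0 --c--> S2
  read 'b': S2 --b--> S3
  read 'c': S3 --c--> S2
  read 'b': S2 --b--> S3

Answer: S0, S2, S3, S2, S3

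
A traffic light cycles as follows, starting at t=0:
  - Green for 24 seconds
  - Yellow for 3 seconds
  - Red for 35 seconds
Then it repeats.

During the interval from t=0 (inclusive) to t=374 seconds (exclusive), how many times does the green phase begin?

Cycle = 24+3+35 = 62s
green phase starts at t = k*62 + 0 for k=0,1,2,...
Need k*62+0 < 374 → k < 6.032
k ∈ {0, ..., 6} → 7 starts

Answer: 7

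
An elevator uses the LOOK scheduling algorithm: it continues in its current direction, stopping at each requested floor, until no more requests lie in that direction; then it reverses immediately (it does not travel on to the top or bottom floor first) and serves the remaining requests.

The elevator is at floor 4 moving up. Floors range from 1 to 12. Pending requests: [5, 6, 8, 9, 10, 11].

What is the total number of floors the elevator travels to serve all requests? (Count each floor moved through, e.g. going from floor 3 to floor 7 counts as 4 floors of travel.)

Answer: 7

Derivation:
Start at floor 4 moving up, LOOK stop order: [5, 6, 8, 9, 10, 11]
  4 → 5: |5-4| = 1, total = 1
  5 → 6: |6-5| = 1, total = 2
  6 → 8: |8-6| = 2, total = 4
  8 → 9: |9-8| = 1, total = 5
  9 → 10: |10-9| = 1, total = 6
  10 → 11: |11-10| = 1, total = 7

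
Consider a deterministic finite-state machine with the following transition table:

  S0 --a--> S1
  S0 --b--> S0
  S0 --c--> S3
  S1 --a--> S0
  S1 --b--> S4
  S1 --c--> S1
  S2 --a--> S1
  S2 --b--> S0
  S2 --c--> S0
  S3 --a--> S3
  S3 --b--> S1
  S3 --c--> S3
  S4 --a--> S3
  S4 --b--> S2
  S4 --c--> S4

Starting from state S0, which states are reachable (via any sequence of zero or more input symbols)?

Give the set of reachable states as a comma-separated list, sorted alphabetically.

Answer: S0, S1, S2, S3, S4

Derivation:
BFS from S0:
  visit S0: S0--a-->S1 (new), S0--b-->S0 (seen), S0--c-->S3 (new)
  visit S1: S1--a-->S0 (seen), S1--b-->S4 (new), S1--c-->S1 (seen)
  visit S3: S3--a-->S3 (seen), S3--b-->S1 (seen), S3--c-->S3 (seen)
  visit S4: S4--a-->S3 (seen), S4--b-->S2 (new), S4--c-->S4 (seen)
  visit S2: S2--a-->S1 (seen), S2--b-->S0 (seen), S2--c-->S0 (seen)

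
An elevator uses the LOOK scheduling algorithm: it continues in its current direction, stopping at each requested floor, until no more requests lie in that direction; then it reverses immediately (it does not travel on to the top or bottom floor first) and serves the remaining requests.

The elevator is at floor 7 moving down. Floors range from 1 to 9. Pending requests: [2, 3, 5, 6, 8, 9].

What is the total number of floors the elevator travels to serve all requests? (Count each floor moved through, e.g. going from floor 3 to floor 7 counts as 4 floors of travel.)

Start at floor 7 moving down, LOOK stop order: [6, 5, 3, 2, 8, 9]
  7 → 6: |6-7| = 1, total = 1
  6 → 5: |5-6| = 1, total = 2
  5 → 3: |3-5| = 2, total = 4
  3 → 2: |2-3| = 1, total = 5
  2 → 8: |8-2| = 6, total = 11
  8 → 9: |9-8| = 1, total = 12

Answer: 12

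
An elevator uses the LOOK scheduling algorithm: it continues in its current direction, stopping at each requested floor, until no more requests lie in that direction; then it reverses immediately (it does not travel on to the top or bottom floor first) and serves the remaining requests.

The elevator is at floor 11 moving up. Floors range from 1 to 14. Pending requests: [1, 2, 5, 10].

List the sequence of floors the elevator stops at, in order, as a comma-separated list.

Answer: 10, 5, 2, 1

Derivation:
Current: 11, moving UP
Serve above first (ascending): []
Then reverse, serve below (descending): [10, 5, 2, 1]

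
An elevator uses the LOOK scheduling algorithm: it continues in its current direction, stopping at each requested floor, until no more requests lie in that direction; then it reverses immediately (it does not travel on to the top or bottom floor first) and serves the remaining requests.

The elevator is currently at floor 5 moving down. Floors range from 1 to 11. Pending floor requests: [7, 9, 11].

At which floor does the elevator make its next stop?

Answer: 7

Derivation:
Current floor: 5, direction: down
Requests above: [7, 9, 11]
Requests below: []
Moving down but no requests below → reverse; nearest above is min([7, 9, 11]) = 7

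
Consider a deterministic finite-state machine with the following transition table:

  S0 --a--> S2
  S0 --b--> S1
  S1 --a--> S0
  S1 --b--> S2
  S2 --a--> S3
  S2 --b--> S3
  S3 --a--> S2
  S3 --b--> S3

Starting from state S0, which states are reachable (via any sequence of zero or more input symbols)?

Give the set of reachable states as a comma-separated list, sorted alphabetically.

BFS from S0:
  visit S0: S0--a-->S2 (new), S0--b-->S1 (new)
  visit S2: S2--a-->S3 (new), S2--b-->S3 (seen)
  visit S1: S1--a-->S0 (seen), S1--b-->S2 (seen)
  visit S3: S3--a-->S2 (seen), S3--b-->S3 (seen)

Answer: S0, S1, S2, S3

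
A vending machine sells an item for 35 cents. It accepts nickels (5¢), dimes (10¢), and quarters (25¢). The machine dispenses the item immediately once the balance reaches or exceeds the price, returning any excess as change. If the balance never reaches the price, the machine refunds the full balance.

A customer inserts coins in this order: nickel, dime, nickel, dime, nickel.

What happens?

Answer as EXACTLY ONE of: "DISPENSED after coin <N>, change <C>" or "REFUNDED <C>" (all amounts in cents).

Price: 35¢
Coin 1 (nickel, 5¢): balance = 5¢
Coin 2 (dime, 10¢): balance = 15¢
Coin 3 (nickel, 5¢): balance = 20¢
Coin 4 (dime, 10¢): balance = 30¢
Coin 5 (nickel, 5¢): balance = 35¢
  → balance >= price → DISPENSE, change = 35 - 35 = 0¢

Answer: DISPENSED after coin 5, change 0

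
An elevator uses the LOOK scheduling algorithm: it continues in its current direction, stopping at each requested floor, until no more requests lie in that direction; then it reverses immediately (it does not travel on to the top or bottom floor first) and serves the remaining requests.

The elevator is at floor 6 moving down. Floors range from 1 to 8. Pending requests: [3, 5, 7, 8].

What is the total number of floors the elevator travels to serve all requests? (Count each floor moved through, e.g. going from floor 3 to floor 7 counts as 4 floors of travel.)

Answer: 8

Derivation:
Start at floor 6 moving down, LOOK stop order: [5, 3, 7, 8]
  6 → 5: |5-6| = 1, total = 1
  5 → 3: |3-5| = 2, total = 3
  3 → 7: |7-3| = 4, total = 7
  7 → 8: |8-7| = 1, total = 8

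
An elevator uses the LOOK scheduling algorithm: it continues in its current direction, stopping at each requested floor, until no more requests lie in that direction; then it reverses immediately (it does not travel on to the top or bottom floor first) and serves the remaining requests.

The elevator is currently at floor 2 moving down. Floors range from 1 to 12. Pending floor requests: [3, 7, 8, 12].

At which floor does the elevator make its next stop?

Answer: 3

Derivation:
Current floor: 2, direction: down
Requests above: [3, 7, 8, 12]
Requests below: []
Moving down but no requests below → reverse; nearest above is min([3, 7, 8, 12]) = 3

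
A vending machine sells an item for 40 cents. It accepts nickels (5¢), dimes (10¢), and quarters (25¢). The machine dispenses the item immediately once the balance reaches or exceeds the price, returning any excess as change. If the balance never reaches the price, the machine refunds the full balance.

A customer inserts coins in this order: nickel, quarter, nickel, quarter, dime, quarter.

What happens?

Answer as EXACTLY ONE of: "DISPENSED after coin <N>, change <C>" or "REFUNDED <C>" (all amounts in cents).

Answer: DISPENSED after coin 4, change 20

Derivation:
Price: 40¢
Coin 1 (nickel, 5¢): balance = 5¢
Coin 2 (quarter, 25¢): balance = 30¢
Coin 3 (nickel, 5¢): balance = 35¢
Coin 4 (quarter, 25¢): balance = 60¢
  → balance >= price → DISPENSE, change = 60 - 40 = 20¢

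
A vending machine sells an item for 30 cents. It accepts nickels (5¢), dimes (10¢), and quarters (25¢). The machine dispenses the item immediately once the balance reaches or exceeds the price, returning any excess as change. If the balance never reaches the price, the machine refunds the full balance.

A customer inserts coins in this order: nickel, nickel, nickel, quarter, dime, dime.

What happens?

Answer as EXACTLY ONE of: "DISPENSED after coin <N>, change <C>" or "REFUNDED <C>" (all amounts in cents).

Price: 30¢
Coin 1 (nickel, 5¢): balance = 5¢
Coin 2 (nickel, 5¢): balance = 10¢
Coin 3 (nickel, 5¢): balance = 15¢
Coin 4 (quarter, 25¢): balance = 40¢
  → balance >= price → DISPENSE, change = 40 - 30 = 10¢

Answer: DISPENSED after coin 4, change 10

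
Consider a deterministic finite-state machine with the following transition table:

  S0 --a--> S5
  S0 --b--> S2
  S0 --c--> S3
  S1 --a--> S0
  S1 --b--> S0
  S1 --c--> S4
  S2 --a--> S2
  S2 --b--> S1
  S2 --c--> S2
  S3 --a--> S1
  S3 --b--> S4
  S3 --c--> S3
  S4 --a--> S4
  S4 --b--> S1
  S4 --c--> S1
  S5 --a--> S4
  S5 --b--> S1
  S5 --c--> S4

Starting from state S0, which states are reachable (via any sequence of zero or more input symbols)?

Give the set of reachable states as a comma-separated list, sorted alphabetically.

Answer: S0, S1, S2, S3, S4, S5

Derivation:
BFS from S0:
  visit S0: S0--a-->S5 (new), S0--b-->S2 (new), S0--c-->S3 (new)
  visit S5: S5--a-->S4 (new), S5--b-->S1 (new), S5--c-->S4 (seen)
  visit S2: S2--a-->S2 (seen), S2--b-->S1 (seen), S2--c-->S2 (seen)
  visit S3: S3--a-->S1 (seen), S3--b-->S4 (seen), S3--c-->S3 (seen)
  visit S4: S4--a-->S4 (seen), S4--b-->S1 (seen), S4--c-->S1 (seen)
  visit S1: S1--a-->S0 (seen), S1--b-->S0 (seen), S1--c-->S4 (seen)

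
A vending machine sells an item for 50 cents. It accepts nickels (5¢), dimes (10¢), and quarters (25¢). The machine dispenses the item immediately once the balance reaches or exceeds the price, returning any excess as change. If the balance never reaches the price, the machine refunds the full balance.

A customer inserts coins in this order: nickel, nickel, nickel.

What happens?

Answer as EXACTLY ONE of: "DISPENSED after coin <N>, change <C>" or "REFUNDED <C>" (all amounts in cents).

Price: 50¢
Coin 1 (nickel, 5¢): balance = 5¢
Coin 2 (nickel, 5¢): balance = 10¢
Coin 3 (nickel, 5¢): balance = 15¢
All coins inserted, balance 15¢ < price 50¢ → REFUND 15¢

Answer: REFUNDED 15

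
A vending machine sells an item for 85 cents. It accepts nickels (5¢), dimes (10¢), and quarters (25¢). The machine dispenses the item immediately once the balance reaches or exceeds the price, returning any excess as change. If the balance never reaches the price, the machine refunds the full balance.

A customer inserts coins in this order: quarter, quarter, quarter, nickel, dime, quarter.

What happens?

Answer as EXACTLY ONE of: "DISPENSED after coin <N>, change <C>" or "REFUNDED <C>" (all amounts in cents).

Price: 85¢
Coin 1 (quarter, 25¢): balance = 25¢
Coin 2 (quarter, 25¢): balance = 50¢
Coin 3 (quarter, 25¢): balance = 75¢
Coin 4 (nickel, 5¢): balance = 80¢
Coin 5 (dime, 10¢): balance = 90¢
  → balance >= price → DISPENSE, change = 90 - 85 = 5¢

Answer: DISPENSED after coin 5, change 5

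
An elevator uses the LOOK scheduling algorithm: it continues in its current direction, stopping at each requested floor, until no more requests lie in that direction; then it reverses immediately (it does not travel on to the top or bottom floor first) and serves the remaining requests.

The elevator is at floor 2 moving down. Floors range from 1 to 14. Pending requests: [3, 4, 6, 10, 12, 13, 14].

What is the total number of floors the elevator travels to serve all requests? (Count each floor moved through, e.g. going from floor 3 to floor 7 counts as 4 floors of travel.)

Answer: 12

Derivation:
Start at floor 2 moving down, LOOK stop order: [3, 4, 6, 10, 12, 13, 14]
  2 → 3: |3-2| = 1, total = 1
  3 → 4: |4-3| = 1, total = 2
  4 → 6: |6-4| = 2, total = 4
  6 → 10: |10-6| = 4, total = 8
  10 → 12: |12-10| = 2, total = 10
  12 → 13: |13-12| = 1, total = 11
  13 → 14: |14-13| = 1, total = 12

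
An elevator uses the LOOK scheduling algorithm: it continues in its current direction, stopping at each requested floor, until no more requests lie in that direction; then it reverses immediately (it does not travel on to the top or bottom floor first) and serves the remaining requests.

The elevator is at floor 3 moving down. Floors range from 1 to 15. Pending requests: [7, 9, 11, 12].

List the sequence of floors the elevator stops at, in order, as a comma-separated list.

Current: 3, moving DOWN
Serve below first (descending): []
Then reverse, serve above (ascending): [7, 9, 11, 12]

Answer: 7, 9, 11, 12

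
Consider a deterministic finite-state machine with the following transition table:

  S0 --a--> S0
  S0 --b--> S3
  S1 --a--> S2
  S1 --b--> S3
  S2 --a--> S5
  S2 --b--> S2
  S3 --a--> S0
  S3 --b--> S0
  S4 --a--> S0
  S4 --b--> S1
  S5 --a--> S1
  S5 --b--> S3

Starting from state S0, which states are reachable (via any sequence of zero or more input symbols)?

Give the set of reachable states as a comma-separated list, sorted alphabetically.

BFS from S0:
  visit S0: S0--a-->S0 (seen), S0--b-->S3 (new)
  visit S3: S3--a-->S0 (seen), S3--b-->S0 (seen)

Answer: S0, S3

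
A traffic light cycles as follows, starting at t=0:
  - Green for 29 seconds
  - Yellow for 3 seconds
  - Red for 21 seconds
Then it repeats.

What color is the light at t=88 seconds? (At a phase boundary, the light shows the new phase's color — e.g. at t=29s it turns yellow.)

Cycle length = 29 + 3 + 21 = 53s
t = 88, phase_t = 88 mod 53 = 35
35 >= 32 → RED

Answer: red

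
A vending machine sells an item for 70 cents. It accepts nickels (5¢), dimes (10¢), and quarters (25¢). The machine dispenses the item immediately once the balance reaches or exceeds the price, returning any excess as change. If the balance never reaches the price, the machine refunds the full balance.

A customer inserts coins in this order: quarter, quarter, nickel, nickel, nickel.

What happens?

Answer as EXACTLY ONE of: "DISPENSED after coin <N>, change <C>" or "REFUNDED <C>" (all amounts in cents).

Price: 70¢
Coin 1 (quarter, 25¢): balance = 25¢
Coin 2 (quarter, 25¢): balance = 50¢
Coin 3 (nickel, 5¢): balance = 55¢
Coin 4 (nickel, 5¢): balance = 60¢
Coin 5 (nickel, 5¢): balance = 65¢
All coins inserted, balance 65¢ < price 70¢ → REFUND 65¢

Answer: REFUNDED 65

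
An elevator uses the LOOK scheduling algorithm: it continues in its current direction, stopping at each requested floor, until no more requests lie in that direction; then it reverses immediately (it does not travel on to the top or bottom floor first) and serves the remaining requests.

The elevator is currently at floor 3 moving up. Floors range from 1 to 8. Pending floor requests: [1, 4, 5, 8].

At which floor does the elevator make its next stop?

Answer: 4

Derivation:
Current floor: 3, direction: up
Requests above: [4, 5, 8]
Requests below: [1]
Moving up and requests lie above → nearest above is min([4, 5, 8]) = 4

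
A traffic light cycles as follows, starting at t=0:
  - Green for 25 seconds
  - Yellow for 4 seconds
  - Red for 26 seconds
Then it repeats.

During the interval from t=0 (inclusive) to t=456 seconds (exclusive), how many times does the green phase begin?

Answer: 9

Derivation:
Cycle = 25+4+26 = 55s
green phase starts at t = k*55 + 0 for k=0,1,2,...
Need k*55+0 < 456 → k < 8.291
k ∈ {0, ..., 8} → 9 starts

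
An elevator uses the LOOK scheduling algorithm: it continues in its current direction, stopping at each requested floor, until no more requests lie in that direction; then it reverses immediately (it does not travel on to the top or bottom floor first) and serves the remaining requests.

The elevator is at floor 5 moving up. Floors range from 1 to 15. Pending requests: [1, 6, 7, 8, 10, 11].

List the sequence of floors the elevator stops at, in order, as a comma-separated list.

Current: 5, moving UP
Serve above first (ascending): [6, 7, 8, 10, 11]
Then reverse, serve below (descending): [1]

Answer: 6, 7, 8, 10, 11, 1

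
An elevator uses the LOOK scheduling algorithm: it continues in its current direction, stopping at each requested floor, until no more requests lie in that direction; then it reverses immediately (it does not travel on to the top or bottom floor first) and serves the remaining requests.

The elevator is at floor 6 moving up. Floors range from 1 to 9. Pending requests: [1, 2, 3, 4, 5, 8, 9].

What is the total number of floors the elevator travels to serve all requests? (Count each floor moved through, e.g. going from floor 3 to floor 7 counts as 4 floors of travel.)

Start at floor 6 moving up, LOOK stop order: [8, 9, 5, 4, 3, 2, 1]
  6 → 8: |8-6| = 2, total = 2
  8 → 9: |9-8| = 1, total = 3
  9 → 5: |5-9| = 4, total = 7
  5 → 4: |4-5| = 1, total = 8
  4 → 3: |3-4| = 1, total = 9
  3 → 2: |2-3| = 1, total = 10
  2 → 1: |1-2| = 1, total = 11

Answer: 11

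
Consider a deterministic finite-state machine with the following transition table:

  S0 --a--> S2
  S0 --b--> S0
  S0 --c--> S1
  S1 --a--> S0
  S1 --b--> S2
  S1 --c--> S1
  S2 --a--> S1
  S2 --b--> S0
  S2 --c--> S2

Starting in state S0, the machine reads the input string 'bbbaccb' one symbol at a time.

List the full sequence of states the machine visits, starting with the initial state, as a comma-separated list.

Start: S0
  read 'b': S0 --b--> S0
  read 'b': S0 --b--> S0
  read 'b': S0 --b--> S0
  read 'a': S0 --a--> S2
  read 'c': S2 --c--> S2
  read 'c': S2 --c--> S2
  read 'b': S2 --b--> S0

Answer: S0, S0, S0, S0, S2, S2, S2, S0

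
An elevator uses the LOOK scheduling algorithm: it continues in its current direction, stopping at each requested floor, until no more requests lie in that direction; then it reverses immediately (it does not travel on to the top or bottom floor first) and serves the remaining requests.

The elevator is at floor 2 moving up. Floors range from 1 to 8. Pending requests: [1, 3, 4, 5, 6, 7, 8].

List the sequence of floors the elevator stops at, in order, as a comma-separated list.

Current: 2, moving UP
Serve above first (ascending): [3, 4, 5, 6, 7, 8]
Then reverse, serve below (descending): [1]

Answer: 3, 4, 5, 6, 7, 8, 1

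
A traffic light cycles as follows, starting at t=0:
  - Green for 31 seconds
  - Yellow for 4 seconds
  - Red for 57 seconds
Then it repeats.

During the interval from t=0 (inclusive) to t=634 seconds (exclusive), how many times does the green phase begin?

Answer: 7

Derivation:
Cycle = 31+4+57 = 92s
green phase starts at t = k*92 + 0 for k=0,1,2,...
Need k*92+0 < 634 → k < 6.891
k ∈ {0, ..., 6} → 7 starts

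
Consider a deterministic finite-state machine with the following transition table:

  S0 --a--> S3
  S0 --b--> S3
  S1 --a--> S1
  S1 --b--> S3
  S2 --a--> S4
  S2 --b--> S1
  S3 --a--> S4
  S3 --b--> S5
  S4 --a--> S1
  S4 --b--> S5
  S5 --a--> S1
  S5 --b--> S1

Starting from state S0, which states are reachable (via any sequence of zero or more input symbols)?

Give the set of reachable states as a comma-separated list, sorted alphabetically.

Answer: S0, S1, S3, S4, S5

Derivation:
BFS from S0:
  visit S0: S0--a-->S3 (new), S0--b-->S3 (seen)
  visit S3: S3--a-->S4 (new), S3--b-->S5 (new)
  visit S4: S4--a-->S1 (new), S4--b-->S5 (seen)
  visit S5: S5--a-->S1 (seen), S5--b-->S1 (seen)
  visit S1: S1--a-->S1 (seen), S1--b-->S3 (seen)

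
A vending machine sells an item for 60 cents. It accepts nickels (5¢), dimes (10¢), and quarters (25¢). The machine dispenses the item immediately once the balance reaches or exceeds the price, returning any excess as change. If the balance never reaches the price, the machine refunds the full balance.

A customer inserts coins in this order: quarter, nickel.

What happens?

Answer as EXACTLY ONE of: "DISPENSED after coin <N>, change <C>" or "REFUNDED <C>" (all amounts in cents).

Answer: REFUNDED 30

Derivation:
Price: 60¢
Coin 1 (quarter, 25¢): balance = 25¢
Coin 2 (nickel, 5¢): balance = 30¢
All coins inserted, balance 30¢ < price 60¢ → REFUND 30¢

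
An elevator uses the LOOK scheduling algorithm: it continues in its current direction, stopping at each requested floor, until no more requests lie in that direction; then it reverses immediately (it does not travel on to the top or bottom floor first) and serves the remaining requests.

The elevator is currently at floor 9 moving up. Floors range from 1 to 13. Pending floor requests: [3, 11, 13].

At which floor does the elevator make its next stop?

Current floor: 9, direction: up
Requests above: [11, 13]
Requests below: [3]
Moving up and requests lie above → nearest above is min([11, 13]) = 11

Answer: 11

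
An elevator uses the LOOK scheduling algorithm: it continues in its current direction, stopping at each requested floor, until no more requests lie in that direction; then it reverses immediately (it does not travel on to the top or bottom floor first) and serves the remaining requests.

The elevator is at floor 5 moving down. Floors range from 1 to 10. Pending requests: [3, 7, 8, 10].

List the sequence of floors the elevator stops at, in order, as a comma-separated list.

Answer: 3, 7, 8, 10

Derivation:
Current: 5, moving DOWN
Serve below first (descending): [3]
Then reverse, serve above (ascending): [7, 8, 10]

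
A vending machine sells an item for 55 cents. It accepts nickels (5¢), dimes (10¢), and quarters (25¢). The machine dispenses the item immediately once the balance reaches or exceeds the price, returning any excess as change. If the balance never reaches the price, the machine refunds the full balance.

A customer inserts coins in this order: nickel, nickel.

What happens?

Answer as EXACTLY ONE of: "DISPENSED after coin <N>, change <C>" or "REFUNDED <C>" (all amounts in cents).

Answer: REFUNDED 10

Derivation:
Price: 55¢
Coin 1 (nickel, 5¢): balance = 5¢
Coin 2 (nickel, 5¢): balance = 10¢
All coins inserted, balance 10¢ < price 55¢ → REFUND 10¢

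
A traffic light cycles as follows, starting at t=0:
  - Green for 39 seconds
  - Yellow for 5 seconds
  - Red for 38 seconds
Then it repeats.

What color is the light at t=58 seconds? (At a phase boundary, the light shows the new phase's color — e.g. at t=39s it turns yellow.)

Cycle length = 39 + 5 + 38 = 82s
t = 58, phase_t = 58 mod 82 = 58
58 >= 44 → RED

Answer: red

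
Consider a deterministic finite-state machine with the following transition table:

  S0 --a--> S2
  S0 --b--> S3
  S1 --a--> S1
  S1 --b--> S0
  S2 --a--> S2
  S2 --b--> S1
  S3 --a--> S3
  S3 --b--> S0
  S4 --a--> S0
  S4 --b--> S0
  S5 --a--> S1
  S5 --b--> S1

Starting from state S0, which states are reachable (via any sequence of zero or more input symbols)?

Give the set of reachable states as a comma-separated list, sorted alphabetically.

BFS from S0:
  visit S0: S0--a-->S2 (new), S0--b-->S3 (new)
  visit S2: S2--a-->S2 (seen), S2--b-->S1 (new)
  visit S3: S3--a-->S3 (seen), S3--b-->S0 (seen)
  visit S1: S1--a-->S1 (seen), S1--b-->S0 (seen)

Answer: S0, S1, S2, S3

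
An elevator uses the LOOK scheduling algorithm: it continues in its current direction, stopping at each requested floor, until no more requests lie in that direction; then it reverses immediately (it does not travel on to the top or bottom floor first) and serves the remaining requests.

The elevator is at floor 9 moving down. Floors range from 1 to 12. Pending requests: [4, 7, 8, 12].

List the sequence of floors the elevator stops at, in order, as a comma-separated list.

Current: 9, moving DOWN
Serve below first (descending): [8, 7, 4]
Then reverse, serve above (ascending): [12]

Answer: 8, 7, 4, 12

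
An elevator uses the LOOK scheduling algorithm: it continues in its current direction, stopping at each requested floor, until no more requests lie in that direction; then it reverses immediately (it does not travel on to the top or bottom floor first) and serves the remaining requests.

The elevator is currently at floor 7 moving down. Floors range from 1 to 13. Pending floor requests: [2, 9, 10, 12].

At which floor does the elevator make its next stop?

Answer: 2

Derivation:
Current floor: 7, direction: down
Requests above: [9, 10, 12]
Requests below: [2]
Moving down and requests lie below → nearest below is max([2]) = 2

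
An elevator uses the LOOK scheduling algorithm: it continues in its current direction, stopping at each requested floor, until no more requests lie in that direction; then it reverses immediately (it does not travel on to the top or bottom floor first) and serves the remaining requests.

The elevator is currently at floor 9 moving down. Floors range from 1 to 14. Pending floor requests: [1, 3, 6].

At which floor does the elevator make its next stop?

Current floor: 9, direction: down
Requests above: []
Requests below: [1, 3, 6]
Moving down and requests lie below → nearest below is max([1, 3, 6]) = 6

Answer: 6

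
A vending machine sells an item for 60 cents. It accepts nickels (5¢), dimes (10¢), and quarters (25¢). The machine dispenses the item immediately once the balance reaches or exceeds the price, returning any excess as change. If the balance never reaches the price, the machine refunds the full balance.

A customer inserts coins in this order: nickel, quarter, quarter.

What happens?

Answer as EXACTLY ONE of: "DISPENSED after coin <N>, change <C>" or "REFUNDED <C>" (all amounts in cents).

Answer: REFUNDED 55

Derivation:
Price: 60¢
Coin 1 (nickel, 5¢): balance = 5¢
Coin 2 (quarter, 25¢): balance = 30¢
Coin 3 (quarter, 25¢): balance = 55¢
All coins inserted, balance 55¢ < price 60¢ → REFUND 55¢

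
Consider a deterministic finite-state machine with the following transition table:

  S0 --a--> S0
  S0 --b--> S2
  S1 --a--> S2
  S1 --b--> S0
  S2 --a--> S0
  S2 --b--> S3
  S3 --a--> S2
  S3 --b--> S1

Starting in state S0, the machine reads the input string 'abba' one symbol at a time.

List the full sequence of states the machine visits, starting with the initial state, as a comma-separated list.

Answer: S0, S0, S2, S3, S2

Derivation:
Start: S0
  read 'a': S0 --a--> S0
  read 'b': S0 --b--> S2
  read 'b': S2 --b--> S3
  read 'a': S3 --a--> S2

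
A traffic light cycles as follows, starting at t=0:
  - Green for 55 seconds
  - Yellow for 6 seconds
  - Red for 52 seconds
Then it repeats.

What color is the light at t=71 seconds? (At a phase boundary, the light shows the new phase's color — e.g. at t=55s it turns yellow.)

Answer: red

Derivation:
Cycle length = 55 + 6 + 52 = 113s
t = 71, phase_t = 71 mod 113 = 71
71 >= 61 → RED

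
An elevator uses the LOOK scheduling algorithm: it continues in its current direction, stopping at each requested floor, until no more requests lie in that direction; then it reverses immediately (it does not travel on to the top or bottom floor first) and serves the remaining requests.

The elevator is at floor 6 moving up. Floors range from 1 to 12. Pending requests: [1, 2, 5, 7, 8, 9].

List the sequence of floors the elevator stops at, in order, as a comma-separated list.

Current: 6, moving UP
Serve above first (ascending): [7, 8, 9]
Then reverse, serve below (descending): [5, 2, 1]

Answer: 7, 8, 9, 5, 2, 1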